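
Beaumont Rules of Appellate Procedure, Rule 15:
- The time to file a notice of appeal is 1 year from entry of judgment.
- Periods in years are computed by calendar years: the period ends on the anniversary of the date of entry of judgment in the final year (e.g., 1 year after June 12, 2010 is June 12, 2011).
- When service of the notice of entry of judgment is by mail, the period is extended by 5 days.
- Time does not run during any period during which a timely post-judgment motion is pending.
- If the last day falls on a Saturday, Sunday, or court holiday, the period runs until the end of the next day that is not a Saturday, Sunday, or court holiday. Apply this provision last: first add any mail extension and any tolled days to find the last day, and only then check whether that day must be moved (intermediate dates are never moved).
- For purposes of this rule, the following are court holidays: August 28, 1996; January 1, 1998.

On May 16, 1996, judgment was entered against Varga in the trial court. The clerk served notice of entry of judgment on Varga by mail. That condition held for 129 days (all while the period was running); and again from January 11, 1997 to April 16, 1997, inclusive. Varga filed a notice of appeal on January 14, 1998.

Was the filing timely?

1 year after May 16, 1996 is May 16, 1997.
Service was by mail, adding 5 days: May 16, 1997 + 5 days = May 21, 1997.
Tolling adds 129 days: May 21, 1997 + 129 days = September 27, 1997.
From January 11, 1997 through April 16, 1997 inclusive is 96 days; tolling adds 96 days: September 27, 1997 + 96 days = January 1, 1998.
January 1, 1998 is a listed holiday. The next qualifying day is January 2, 1998.
The deadline is January 2, 1998; the filing on January 14, 1998 is after that date.

No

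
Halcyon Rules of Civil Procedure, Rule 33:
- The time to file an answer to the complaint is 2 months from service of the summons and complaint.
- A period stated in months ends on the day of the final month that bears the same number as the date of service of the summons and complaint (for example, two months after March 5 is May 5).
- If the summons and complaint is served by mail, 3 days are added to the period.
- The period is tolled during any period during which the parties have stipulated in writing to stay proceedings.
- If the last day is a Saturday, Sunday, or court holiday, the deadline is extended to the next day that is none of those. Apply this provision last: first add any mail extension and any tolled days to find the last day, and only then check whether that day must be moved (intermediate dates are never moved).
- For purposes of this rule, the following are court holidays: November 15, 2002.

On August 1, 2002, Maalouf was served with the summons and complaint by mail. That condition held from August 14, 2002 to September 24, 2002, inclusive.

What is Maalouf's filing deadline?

2 months after August 1, 2002 is October 1, 2002.
Service was by mail, adding 3 days: October 1, 2002 + 3 days = October 4, 2002.
From August 14, 2002 through September 24, 2002 inclusive is 42 days; tolling adds 42 days: October 4, 2002 + 42 days = November 15, 2002.
November 15, 2002 is a listed holiday; November 16, 2002 is Saturday; November 17, 2002 is Sunday. The next qualifying day is November 18, 2002.

November 18, 2002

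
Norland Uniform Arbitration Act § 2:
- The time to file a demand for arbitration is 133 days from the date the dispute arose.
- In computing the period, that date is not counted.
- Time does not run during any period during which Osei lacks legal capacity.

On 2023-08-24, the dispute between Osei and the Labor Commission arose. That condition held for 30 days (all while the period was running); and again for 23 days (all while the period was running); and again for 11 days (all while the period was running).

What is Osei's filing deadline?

133 days after 2023-08-24 is January 4, 2024.
Tolling adds 30 days: January 4, 2024 + 30 days = February 3, 2024.
Tolling adds 23 days: February 3, 2024 + 23 days = February 26, 2024.
Tolling adds 11 days: February 26, 2024 + 11 days = March 8, 2024.

March 8, 2024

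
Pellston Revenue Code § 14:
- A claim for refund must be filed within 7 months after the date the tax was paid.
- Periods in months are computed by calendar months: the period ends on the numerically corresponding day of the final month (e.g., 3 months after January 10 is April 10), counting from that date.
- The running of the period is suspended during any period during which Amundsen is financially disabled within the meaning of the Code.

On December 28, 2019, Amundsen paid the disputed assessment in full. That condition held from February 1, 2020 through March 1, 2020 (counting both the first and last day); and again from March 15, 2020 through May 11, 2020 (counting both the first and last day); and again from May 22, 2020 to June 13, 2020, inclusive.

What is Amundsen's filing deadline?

November 16, 2020

7 months after December 28, 2019 is July 28, 2020.
From February 1, 2020 through March 1, 2020 inclusive is 30 days; tolling adds 30 days: July 28, 2020 + 30 days = August 27, 2020.
From March 15, 2020 through May 11, 2020 inclusive is 58 days; tolling adds 58 days: August 27, 2020 + 58 days = October 24, 2020.
From May 22, 2020 through June 13, 2020 inclusive is 23 days; tolling adds 23 days: October 24, 2020 + 23 days = November 16, 2020.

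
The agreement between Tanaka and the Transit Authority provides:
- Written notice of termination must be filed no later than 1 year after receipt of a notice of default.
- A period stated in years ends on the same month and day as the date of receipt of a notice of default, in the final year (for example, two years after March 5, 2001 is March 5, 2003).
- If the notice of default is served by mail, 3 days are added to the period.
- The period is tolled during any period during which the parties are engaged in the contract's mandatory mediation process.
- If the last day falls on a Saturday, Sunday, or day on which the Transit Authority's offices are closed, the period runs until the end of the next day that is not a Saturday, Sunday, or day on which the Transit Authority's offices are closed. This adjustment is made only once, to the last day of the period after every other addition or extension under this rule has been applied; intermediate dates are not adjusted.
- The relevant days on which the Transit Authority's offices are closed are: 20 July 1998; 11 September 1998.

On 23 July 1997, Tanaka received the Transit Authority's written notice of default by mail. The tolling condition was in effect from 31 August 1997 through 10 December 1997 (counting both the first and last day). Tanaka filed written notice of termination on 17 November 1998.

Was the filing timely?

No

1 year after 23 July 1997 is July 23, 1998.
Service was by mail, adding 3 days: July 23, 1998 + 3 days = July 26, 1998.
From August 31, 1997 through December 10, 1997 inclusive is 102 days; tolling adds 102 days: July 26, 1998 + 102 days = November 5, 1998.
November 5, 1998 is a Thursday and not a day on which the Transit Authority's offices are closed, so no extension applies.
The deadline is November 5, 1998; the filing on November 17, 1998 is after that date.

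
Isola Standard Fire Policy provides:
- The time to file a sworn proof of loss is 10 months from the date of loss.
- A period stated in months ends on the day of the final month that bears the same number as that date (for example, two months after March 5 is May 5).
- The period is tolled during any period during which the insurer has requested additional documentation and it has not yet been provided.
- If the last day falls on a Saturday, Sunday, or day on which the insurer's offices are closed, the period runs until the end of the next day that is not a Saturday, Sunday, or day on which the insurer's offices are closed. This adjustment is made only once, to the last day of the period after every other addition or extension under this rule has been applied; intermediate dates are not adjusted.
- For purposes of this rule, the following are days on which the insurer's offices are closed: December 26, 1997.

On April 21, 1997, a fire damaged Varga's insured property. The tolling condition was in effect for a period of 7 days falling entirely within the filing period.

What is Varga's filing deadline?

March 2, 1998

10 months after April 21, 1997 is February 21, 1998.
Tolling adds 7 days: February 21, 1998 + 7 days = February 28, 1998.
February 28, 1998 is Saturday; March 1, 1998 is Sunday. The next qualifying day is March 2, 1998.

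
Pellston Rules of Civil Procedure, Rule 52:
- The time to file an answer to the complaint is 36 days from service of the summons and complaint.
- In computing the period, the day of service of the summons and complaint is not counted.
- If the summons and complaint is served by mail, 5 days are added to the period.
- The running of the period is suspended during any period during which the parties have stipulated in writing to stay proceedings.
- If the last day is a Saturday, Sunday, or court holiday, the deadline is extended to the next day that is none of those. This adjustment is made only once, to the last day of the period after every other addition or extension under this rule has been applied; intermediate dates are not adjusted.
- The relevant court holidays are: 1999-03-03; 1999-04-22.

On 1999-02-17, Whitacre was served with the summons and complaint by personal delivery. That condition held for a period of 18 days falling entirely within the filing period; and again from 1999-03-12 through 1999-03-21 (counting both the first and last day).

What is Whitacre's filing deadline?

April 23, 1999

36 days after 1999-02-17 is March 25, 1999.
Service was not by mail, so no mail extension applies.
Tolling adds 18 days: March 25, 1999 + 18 days = April 12, 1999.
From March 12, 1999 through March 21, 1999 inclusive is 10 days; tolling adds 10 days: April 12, 1999 + 10 days = April 22, 1999.
April 22, 1999 is a listed holiday. The next qualifying day is April 23, 1999.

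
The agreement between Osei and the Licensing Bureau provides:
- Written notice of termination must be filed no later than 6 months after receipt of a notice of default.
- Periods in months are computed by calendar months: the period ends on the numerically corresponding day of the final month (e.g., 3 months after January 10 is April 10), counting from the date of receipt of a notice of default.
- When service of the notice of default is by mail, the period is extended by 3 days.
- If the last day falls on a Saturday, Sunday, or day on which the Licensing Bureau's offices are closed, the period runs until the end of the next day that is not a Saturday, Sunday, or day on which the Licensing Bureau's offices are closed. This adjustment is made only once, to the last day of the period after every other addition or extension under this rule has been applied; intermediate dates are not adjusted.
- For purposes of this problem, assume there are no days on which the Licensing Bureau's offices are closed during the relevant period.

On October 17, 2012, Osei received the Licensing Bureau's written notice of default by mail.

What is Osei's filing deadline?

6 months after October 17, 2012 is April 17, 2013.
Service was by mail, adding 3 days: April 17, 2013 + 3 days = April 20, 2013.
April 20, 2013 is Saturday; April 21, 2013 is Sunday. The next qualifying day is April 22, 2013.

April 22, 2013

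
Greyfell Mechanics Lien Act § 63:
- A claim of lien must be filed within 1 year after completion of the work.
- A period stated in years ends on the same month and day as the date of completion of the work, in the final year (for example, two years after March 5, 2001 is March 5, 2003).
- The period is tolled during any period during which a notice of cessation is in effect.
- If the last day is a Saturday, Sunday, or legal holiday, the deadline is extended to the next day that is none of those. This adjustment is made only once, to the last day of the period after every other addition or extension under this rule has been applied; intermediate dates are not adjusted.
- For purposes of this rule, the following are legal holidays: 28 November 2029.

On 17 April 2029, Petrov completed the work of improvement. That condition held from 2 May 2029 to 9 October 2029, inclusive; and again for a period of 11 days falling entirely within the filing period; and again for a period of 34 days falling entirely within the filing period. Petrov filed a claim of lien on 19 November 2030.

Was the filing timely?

No

1 year after 17 April 2029 is April 17, 2030.
From May 2, 2029 through October 9, 2029 inclusive is 161 days; tolling adds 161 days: April 17, 2030 + 161 days = September 25, 2030.
Tolling adds 11 days: September 25, 2030 + 11 days = October 6, 2030.
Tolling adds 34 days: October 6, 2030 + 34 days = November 9, 2030.
November 9, 2030 is Saturday; November 10, 2030 is Sunday. The next qualifying day is November 11, 2030.
The deadline is November 11, 2030; the filing on November 19, 2030 is after that date.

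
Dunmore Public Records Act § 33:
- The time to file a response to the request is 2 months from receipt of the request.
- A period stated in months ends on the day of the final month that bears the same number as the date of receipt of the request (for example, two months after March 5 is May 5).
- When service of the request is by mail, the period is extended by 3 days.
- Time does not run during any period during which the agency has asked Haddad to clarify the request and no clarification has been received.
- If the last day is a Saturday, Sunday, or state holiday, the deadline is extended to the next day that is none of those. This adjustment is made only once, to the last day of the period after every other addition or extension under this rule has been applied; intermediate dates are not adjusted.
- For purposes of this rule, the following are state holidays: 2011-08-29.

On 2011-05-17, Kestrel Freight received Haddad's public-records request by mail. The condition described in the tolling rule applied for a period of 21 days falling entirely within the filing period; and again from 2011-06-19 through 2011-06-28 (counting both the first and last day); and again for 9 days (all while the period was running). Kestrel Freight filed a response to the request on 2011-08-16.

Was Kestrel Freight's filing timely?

Yes

2 months after 2011-05-17 is July 17, 2011.
Service was by mail, adding 3 days: July 17, 2011 + 3 days = July 20, 2011.
Tolling adds 21 days: July 20, 2011 + 21 days = August 10, 2011.
From June 19, 2011 through June 28, 2011 inclusive is 10 days; tolling adds 10 days: August 10, 2011 + 10 days = August 20, 2011.
Tolling adds 9 days: August 20, 2011 + 9 days = August 29, 2011.
August 29, 2011 is a listed holiday. The next qualifying day is August 30, 2011.
The deadline is August 30, 2011; the filing on August 16, 2011 is on or before that date.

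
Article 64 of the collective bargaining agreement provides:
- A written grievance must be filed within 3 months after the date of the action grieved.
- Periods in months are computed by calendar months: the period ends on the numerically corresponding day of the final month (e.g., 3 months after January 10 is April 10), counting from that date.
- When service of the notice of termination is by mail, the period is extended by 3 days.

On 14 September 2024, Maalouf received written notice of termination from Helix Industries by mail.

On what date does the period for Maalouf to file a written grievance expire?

December 17, 2024

3 months after 14 September 2024 is December 14, 2024.
Service was by mail, adding 3 days: December 14, 2024 + 3 days = December 17, 2024.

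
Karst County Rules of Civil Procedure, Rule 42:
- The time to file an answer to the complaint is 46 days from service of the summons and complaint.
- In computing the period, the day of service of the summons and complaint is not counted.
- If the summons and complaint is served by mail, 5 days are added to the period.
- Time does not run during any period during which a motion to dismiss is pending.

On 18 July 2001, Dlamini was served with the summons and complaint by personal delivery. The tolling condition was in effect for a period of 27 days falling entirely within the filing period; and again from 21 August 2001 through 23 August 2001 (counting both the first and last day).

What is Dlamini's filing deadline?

46 days after 18 July 2001 is September 2, 2001.
Service was not by mail, so no mail extension applies.
Tolling adds 27 days: September 2, 2001 + 27 days = September 29, 2001.
From August 21, 2001 through August 23, 2001 inclusive is 3 days; tolling adds 3 days: September 29, 2001 + 3 days = October 2, 2001.

October 2, 2001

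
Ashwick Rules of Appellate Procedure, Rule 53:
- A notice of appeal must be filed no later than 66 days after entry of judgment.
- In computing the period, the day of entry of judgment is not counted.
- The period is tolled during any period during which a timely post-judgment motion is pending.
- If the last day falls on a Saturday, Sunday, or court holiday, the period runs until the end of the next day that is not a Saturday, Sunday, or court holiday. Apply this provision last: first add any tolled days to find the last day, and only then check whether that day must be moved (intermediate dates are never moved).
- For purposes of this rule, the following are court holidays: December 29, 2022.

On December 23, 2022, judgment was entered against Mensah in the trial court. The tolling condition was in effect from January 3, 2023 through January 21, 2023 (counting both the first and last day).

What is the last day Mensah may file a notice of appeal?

66 days after December 23, 2022 is February 27, 2023.
From January 3, 2023 through January 21, 2023 inclusive is 19 days; tolling adds 19 days: February 27, 2023 + 19 days = March 18, 2023.
March 18, 2023 is Saturday; March 19, 2023 is Sunday. The next qualifying day is March 20, 2023.

March 20, 2023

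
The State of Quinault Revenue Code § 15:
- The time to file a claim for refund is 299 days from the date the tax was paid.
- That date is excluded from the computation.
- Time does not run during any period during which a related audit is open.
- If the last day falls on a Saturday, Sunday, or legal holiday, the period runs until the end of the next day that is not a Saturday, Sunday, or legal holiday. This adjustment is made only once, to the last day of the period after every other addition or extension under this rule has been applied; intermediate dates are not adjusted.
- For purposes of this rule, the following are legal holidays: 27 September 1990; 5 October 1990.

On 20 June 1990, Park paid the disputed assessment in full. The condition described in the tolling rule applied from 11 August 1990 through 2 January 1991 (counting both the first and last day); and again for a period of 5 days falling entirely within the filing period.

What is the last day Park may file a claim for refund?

299 days after 20 June 1990 is April 15, 1991.
From August 11, 1990 through January 2, 1991 inclusive is 145 days; tolling adds 145 days: April 15, 1991 + 145 days = September 7, 1991.
Tolling adds 5 days: September 7, 1991 + 5 days = September 12, 1991.
September 12, 1991 is a Thursday and not a legal holiday, so no extension applies.

September 12, 1991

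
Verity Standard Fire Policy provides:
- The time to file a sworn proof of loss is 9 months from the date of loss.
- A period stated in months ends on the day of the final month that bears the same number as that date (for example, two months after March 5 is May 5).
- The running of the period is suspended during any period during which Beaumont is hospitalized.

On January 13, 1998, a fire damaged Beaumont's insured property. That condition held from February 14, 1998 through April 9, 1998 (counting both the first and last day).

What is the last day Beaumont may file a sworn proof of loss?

December 7, 1998

9 months after January 13, 1998 is October 13, 1998.
From February 14, 1998 through April 9, 1998 inclusive is 55 days; tolling adds 55 days: October 13, 1998 + 55 days = December 7, 1998.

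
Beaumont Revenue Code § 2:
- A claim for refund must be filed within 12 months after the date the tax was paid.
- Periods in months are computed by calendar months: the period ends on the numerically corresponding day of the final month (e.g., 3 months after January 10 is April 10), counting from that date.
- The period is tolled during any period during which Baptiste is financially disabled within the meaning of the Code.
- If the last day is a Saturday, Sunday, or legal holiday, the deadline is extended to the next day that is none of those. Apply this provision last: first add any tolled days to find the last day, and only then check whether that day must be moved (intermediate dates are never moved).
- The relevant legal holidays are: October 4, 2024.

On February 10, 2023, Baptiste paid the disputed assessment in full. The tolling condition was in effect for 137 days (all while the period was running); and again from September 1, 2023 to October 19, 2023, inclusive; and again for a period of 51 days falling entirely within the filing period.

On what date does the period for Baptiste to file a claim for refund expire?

October 7, 2024

12 months after February 10, 2023 is February 10, 2024.
Tolling adds 137 days: February 10, 2024 + 137 days = June 26, 2024.
From September 1, 2023 through October 19, 2023 inclusive is 49 days; tolling adds 49 days: June 26, 2024 + 49 days = August 14, 2024.
Tolling adds 51 days: August 14, 2024 + 51 days = October 4, 2024.
October 4, 2024 is a listed holiday; October 5, 2024 is Saturday; October 6, 2024 is Sunday. The next qualifying day is October 7, 2024.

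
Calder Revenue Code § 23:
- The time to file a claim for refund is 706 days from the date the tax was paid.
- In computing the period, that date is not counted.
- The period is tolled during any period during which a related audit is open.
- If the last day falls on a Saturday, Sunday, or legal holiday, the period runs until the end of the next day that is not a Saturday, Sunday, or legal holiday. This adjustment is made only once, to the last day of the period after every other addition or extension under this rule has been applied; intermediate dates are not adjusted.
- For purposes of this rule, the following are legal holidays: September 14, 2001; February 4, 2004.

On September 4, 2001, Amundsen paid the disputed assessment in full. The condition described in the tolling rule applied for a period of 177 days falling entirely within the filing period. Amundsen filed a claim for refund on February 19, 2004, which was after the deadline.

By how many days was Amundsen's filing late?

14 days

706 days after September 4, 2001 is August 11, 2003.
Tolling adds 177 days: August 11, 2003 + 177 days = February 4, 2004.
February 4, 2004 is a listed holiday. The next qualifying day is February 5, 2004.
The deadline is February 5, 2004; from February 5, 2004 to February 19, 2004 is 14 days.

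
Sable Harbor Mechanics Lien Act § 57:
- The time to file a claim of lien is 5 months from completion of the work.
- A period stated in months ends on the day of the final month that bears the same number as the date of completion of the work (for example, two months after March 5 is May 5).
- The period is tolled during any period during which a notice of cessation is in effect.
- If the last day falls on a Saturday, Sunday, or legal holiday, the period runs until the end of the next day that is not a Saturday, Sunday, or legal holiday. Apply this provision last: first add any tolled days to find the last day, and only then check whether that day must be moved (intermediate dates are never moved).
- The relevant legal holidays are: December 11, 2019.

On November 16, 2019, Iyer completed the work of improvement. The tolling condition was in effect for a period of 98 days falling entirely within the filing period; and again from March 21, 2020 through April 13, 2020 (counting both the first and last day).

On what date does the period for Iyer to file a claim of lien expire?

August 17, 2020

5 months after November 16, 2019 is April 16, 2020.
Tolling adds 98 days: April 16, 2020 + 98 days = July 23, 2020.
From March 21, 2020 through April 13, 2020 inclusive is 24 days; tolling adds 24 days: July 23, 2020 + 24 days = August 16, 2020.
August 16, 2020 is Sunday. The next qualifying day is August 17, 2020.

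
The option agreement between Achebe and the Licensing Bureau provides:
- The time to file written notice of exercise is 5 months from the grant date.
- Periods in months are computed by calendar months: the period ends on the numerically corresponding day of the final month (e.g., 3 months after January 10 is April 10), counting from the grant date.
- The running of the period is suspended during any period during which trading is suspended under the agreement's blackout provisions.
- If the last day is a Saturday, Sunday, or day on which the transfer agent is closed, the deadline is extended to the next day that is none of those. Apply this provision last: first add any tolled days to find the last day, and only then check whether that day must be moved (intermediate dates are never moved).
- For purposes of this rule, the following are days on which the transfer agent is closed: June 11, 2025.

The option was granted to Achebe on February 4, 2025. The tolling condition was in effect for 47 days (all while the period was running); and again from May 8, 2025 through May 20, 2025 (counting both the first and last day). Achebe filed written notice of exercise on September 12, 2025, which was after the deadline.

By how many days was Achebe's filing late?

5 months after February 4, 2025 is July 4, 2025.
Tolling adds 47 days: July 4, 2025 + 47 days = August 20, 2025.
From May 8, 2025 through May 20, 2025 inclusive is 13 days; tolling adds 13 days: August 20, 2025 + 13 days = September 2, 2025.
September 2, 2025 is a Tuesday and not a day on which the transfer agent is closed, so no extension applies.
The deadline is September 2, 2025; from September 2, 2025 to September 12, 2025 is 10 days.

10 days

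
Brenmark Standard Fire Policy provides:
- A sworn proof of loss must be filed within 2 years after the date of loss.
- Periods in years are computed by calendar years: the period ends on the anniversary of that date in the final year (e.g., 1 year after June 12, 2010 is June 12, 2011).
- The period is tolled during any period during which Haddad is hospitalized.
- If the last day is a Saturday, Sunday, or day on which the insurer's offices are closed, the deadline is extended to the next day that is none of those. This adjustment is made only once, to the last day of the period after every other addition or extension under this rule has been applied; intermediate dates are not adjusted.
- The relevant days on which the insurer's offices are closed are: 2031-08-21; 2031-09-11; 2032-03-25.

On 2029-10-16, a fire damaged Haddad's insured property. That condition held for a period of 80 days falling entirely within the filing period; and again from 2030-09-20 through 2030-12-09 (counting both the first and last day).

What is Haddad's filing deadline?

March 26, 2032

2 years after 2029-10-16 is October 16, 2031.
Tolling adds 80 days: October 16, 2031 + 80 days = January 4, 2032.
From September 20, 2030 through December 9, 2030 inclusive is 81 days; tolling adds 81 days: January 4, 2032 + 81 days = March 25, 2032.
March 25, 2032 is a listed holiday. The next qualifying day is March 26, 2032.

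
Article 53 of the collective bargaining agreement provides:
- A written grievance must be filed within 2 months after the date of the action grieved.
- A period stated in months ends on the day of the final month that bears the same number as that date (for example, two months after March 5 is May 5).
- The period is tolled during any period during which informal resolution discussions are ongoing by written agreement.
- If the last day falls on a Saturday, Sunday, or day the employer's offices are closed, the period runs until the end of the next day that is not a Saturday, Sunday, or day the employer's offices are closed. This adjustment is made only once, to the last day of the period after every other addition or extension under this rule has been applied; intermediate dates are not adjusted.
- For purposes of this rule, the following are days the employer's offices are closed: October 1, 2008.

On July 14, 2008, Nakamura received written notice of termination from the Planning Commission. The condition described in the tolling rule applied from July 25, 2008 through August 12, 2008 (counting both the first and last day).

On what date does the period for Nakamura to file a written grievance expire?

2 months after July 14, 2008 is September 14, 2008.
From July 25, 2008 through August 12, 2008 inclusive is 19 days; tolling adds 19 days: September 14, 2008 + 19 days = October 3, 2008.
October 3, 2008 is a Friday and not a day the employer's offices are closed, so no extension applies.

October 3, 2008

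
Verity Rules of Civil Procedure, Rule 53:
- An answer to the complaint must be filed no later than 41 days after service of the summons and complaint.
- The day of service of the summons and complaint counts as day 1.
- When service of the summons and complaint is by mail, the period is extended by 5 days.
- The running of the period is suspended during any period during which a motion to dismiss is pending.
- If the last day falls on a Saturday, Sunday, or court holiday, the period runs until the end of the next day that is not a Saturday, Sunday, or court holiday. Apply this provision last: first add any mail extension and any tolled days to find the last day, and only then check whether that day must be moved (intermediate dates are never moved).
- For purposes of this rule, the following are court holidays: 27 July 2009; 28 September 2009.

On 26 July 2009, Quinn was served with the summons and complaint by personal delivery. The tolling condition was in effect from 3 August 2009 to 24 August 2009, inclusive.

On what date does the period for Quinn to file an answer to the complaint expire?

September 29, 2009

Counting 26 July 2009 as day 1, day 41 is September 4, 2009.
Service was not by mail, so no mail extension applies.
From August 3, 2009 through August 24, 2009 inclusive is 22 days; tolling adds 22 days: September 4, 2009 + 22 days = September 26, 2009.
September 26, 2009 is Saturday; September 27, 2009 is Sunday; September 28, 2009 is a listed holiday. The next qualifying day is September 29, 2009.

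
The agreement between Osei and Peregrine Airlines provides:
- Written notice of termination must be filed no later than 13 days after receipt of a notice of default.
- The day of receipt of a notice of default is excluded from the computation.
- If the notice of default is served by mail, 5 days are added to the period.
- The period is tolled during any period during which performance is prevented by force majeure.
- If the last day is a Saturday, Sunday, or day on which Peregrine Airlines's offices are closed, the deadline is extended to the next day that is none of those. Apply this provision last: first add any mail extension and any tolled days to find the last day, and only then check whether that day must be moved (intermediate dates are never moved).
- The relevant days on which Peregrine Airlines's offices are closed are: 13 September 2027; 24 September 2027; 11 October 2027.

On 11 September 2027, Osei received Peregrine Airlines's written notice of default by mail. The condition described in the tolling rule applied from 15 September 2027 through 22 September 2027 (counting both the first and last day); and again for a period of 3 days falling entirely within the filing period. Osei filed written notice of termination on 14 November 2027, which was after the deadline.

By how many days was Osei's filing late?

13 days after 11 September 2027 is September 24, 2027.
Service was by mail, adding 5 days: September 24, 2027 + 5 days = September 29, 2027.
From September 15, 2027 through September 22, 2027 inclusive is 8 days; tolling adds 8 days: September 29, 2027 + 8 days = October 7, 2027.
Tolling adds 3 days: October 7, 2027 + 3 days = October 10, 2027.
October 10, 2027 is Sunday; October 11, 2027 is a listed holiday. The next qualifying day is October 12, 2027.
The deadline is October 12, 2027; from October 12, 2027 to November 14, 2027 is 33 days.

33 days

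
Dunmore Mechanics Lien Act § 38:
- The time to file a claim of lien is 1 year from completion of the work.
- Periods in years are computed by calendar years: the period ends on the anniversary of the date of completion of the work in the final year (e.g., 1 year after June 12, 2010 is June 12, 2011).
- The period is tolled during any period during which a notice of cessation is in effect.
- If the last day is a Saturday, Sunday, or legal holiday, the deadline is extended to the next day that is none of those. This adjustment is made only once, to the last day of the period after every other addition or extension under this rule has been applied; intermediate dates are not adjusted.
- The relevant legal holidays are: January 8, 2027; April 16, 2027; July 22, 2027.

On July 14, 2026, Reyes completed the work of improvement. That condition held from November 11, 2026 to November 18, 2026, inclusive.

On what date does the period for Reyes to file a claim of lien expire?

1 year after July 14, 2026 is July 14, 2027.
From November 11, 2026 through November 18, 2026 inclusive is 8 days; tolling adds 8 days: July 14, 2027 + 8 days = July 22, 2027.
July 22, 2027 is a listed holiday. The next qualifying day is July 23, 2027.

July 23, 2027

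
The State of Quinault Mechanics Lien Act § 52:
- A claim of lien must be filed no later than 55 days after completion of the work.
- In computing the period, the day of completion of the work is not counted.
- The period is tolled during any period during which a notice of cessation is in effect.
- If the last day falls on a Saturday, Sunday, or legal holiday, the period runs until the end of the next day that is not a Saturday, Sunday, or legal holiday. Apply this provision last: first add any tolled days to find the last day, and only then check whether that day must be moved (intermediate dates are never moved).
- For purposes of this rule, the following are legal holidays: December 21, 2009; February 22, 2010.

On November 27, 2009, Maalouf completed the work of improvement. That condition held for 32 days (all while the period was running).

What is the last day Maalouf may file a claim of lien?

55 days after November 27, 2009 is January 21, 2010.
Tolling adds 32 days: January 21, 2010 + 32 days = February 22, 2010.
February 22, 2010 is a listed holiday. The next qualifying day is February 23, 2010.

February 23, 2010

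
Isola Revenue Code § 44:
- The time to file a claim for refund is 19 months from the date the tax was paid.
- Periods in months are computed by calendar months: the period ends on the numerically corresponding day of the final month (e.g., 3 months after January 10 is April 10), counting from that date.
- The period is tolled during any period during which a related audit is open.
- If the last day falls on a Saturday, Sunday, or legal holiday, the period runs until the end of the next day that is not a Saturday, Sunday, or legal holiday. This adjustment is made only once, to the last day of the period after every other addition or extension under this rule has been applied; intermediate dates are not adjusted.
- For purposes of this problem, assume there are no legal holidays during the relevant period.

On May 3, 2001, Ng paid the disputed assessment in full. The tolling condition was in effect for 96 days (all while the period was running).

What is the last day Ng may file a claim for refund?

March 10, 2003

19 months after May 3, 2001 is December 3, 2002.
Tolling adds 96 days: December 3, 2002 + 96 days = March 9, 2003.
March 9, 2003 is Sunday. The next qualifying day is March 10, 2003.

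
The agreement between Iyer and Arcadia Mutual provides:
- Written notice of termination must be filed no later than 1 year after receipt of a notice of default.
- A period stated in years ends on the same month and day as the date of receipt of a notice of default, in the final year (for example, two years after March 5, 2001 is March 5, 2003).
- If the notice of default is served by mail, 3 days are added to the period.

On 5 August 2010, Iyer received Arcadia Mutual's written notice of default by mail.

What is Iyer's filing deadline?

August 8, 2011

1 year after 5 August 2010 is August 5, 2011.
Service was by mail, adding 3 days: August 5, 2011 + 3 days = August 8, 2011.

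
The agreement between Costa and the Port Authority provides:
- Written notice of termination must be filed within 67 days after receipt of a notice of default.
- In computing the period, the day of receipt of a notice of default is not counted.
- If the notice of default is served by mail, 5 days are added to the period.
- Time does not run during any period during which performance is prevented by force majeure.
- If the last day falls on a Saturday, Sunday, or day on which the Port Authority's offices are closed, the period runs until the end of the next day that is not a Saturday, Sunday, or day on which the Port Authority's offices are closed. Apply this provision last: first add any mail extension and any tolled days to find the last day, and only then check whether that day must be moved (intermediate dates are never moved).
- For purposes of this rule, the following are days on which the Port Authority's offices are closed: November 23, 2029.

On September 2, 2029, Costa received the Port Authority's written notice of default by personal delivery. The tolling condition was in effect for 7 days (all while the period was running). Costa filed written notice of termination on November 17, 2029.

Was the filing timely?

No

67 days after September 2, 2029 is November 8, 2029.
Service was not by mail, so no mail extension applies.
Tolling adds 7 days: November 8, 2029 + 7 days = November 15, 2029.
November 15, 2029 is a Thursday and not a day on which the Port Authority's offices are closed, so no extension applies.
The deadline is November 15, 2029; the filing on November 17, 2029 is after that date.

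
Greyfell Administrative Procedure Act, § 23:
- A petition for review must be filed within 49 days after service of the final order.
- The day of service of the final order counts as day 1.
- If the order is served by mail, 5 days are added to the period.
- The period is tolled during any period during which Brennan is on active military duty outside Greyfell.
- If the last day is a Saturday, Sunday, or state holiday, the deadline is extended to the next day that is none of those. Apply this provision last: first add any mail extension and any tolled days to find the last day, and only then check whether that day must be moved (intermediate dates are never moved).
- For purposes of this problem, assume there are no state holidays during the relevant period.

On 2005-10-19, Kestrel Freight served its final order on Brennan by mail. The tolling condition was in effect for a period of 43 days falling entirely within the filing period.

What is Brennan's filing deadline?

January 23, 2006

Counting 2005-10-19 as day 1, day 49 is December 6, 2005.
Service was by mail, adding 5 days: December 6, 2005 + 5 days = December 11, 2005.
Tolling adds 43 days: December 11, 2005 + 43 days = January 23, 2006.
January 23, 2006 is a Monday and not a state holiday, so no extension applies.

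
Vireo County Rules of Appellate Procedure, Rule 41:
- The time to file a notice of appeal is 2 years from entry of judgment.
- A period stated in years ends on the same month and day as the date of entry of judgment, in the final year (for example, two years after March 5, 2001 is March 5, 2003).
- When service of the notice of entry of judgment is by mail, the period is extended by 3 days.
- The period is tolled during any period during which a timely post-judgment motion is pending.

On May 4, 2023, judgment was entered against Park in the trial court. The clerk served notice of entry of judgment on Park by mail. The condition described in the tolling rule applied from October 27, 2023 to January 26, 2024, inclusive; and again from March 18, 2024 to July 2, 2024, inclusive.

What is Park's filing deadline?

November 22, 2025

2 years after May 4, 2023 is May 4, 2025.
Service was by mail, adding 3 days: May 4, 2025 + 3 days = May 7, 2025.
From October 27, 2023 through January 26, 2024 inclusive is 92 days; tolling adds 92 days: May 7, 2025 + 92 days = August 7, 2025.
From March 18, 2024 through July 2, 2024 inclusive is 107 days; tolling adds 107 days: August 7, 2025 + 107 days = November 22, 2025.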